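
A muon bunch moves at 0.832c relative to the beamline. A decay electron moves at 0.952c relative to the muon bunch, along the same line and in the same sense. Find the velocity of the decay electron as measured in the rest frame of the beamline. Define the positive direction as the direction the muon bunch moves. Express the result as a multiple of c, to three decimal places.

With v = 0.832 and u' = 0.952 (in units of c),
u = (u' + v)/(1 + u'v/c²):
u = (0.952 + 0.832) / (1 + 0.952·0.832) = 1.7840/1.7921 = 0.9955
(Galilean addition would give +1.784c, exceeding c.)

0.996c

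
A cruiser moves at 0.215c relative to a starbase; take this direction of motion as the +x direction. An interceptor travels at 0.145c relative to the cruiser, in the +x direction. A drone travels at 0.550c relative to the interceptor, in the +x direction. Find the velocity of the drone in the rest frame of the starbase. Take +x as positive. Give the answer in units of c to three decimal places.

0.754c

Apply u = (u' + v)/(1 + u'v/c²) successively, working outward toward the starbase.
Start: velocity of the cruiser relative to the starbase = 0.2150c.
Compose with the interceptor (u' = 0.145 in the cruiser frame): u_1 = (0.145 + 0.215) / (1 + 0.145·0.215) = 0.3600/1.0312 = 0.3491.
Compose with the drone (u' = 0.550 in the interceptor frame): u_2 = (0.550 + 0.349) / (1 + 0.550·0.349) = 0.8991/1.1920 = 0.7543.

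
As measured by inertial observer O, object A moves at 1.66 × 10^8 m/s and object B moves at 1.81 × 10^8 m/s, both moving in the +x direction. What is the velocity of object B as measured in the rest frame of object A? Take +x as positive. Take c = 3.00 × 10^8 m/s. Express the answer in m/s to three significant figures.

+2.25 × 10^7 m/s

β_A = 0.553, β_B = 0.603 (dividing each by c = 3.00 × 10^8 m/s).
Transform to A's frame with the inverse velocity-addition law: u' = (u − v)/(1 − uv/c²), taking u = β_B and v = β_A.
u' = (0.603 − 0.553) / (1 − (0.553)(0.603)) = 0.0500/0.6662 = 0.0751.
u' = 0.0751 × 3.00 × 10^8 m/s.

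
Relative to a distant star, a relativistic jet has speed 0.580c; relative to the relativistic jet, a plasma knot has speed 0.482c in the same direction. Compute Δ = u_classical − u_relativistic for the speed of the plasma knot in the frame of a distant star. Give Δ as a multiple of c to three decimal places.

Δ = 0.232c

Galilean: u_cl = 0.482 + 0.580 = 1.0620.
Relativistic: u_rel = (0.482 + 0.580) / (1 + 0.482·0.580) = 1.0620/1.2796 = 0.8300.
Δ = 1.0620 − 0.8300 = 0.2320.
(The classical prediction exceeds c; the relativistic result does not.)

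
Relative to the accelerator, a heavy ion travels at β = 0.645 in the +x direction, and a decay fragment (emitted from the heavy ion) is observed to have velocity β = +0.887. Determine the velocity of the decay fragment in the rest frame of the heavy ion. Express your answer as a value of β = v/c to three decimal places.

Invert the composition law: u' = (u − v)/(1 − uv/c²).
u' = (0.887 − 0.645) / (1 − (0.887)(0.645)) = 0.2420/0.4279 = 0.5656.

β = +0.566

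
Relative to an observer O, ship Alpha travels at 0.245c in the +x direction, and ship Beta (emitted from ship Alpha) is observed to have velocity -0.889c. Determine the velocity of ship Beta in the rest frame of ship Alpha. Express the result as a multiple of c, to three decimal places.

Invert the composition law: u' = (u − v)/(1 − uv/c²).
u' = (-0.889 − 0.245) / (1 − (-0.889)(0.245)) = -1.1340/1.2178 = -0.9312.

-0.931c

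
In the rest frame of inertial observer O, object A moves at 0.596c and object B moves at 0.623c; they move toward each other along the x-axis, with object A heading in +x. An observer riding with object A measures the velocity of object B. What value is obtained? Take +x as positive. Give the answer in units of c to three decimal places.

β_A = 0.596, β_B = -0.623.
Transform to A's frame with the inverse velocity-addition law: u' = (u − v)/(1 − uv/c²), taking u = β_B and v = β_A.
u' = (-0.623 − 0.596) / (1 − (0.596)(-0.623)) = -1.2190/1.3713 = -0.8889.

-0.889c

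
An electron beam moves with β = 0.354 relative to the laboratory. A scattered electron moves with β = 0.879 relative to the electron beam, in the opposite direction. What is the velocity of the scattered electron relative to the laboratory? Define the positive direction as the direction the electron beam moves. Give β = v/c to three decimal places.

With v = 0.354 and u' = -0.879 (in units of c),
u = (u' + v)/(1 + u'v/c²):
u = (-0.879 + 0.354) / (1 + (-0.879)·0.354) = -0.5250/0.6888 = -0.7622
(Galilean addition would give -0.525c.)

β = -0.762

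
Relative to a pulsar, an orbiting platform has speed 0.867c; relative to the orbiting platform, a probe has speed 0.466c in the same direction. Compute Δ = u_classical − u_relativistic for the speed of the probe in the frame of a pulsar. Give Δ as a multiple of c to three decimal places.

Galilean: u_cl = 0.466 + 0.867 = 1.3330.
Relativistic: u_rel = (0.466 + 0.867) / (1 + 0.466·0.867) = 1.3330/1.4040 = 0.9494.
Δ = 1.3330 − 0.9494 = 0.3836.
(The classical prediction exceeds c; the relativistic result does not.)

Δ = 0.384c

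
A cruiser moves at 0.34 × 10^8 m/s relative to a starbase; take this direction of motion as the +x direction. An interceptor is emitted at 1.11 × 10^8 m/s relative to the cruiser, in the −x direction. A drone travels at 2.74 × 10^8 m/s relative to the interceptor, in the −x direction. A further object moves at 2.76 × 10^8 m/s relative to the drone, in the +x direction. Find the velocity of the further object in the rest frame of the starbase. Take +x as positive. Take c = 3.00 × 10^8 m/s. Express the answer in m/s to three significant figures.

Apply u = (u' + v)/(1 + u'v/c²) successively, working outward toward the starbase.
(Dividing each given speed by c = 3.00 × 10^8 m/s to work in units of c.)
Start: velocity of the cruiser relative to the starbase = 0.1133c.
Compose with the interceptor (u' = -0.370 in the cruiser frame): u_1 = (-0.370 + 0.113) / (1 + (-0.370)·0.113) = -0.2567/0.9581 = -0.2679.
Compose with the drone (u' = -0.913 in the interceptor frame): u_2 = (-0.913 + (-0.268)) / (1 + (-0.913)·(-0.268)) = -1.1812/1.2447 = -0.9490.
Compose with the further object (u' = 0.920 in the drone frame): u_3 = (0.920 + (-0.949)) / (1 + 0.920·(-0.949)) = -0.0290/0.1269 = -0.2287.
So u = -0.2287 × 3.00 × 10^8 m/s.

-6.86 × 10^7 m/s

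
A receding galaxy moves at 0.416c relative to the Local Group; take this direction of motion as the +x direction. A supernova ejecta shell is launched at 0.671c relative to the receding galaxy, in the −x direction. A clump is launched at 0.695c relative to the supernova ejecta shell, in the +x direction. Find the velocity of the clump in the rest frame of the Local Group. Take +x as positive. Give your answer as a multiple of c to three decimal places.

+0.453c

Apply u = (u' + v)/(1 + u'v/c²) successively, working outward toward the Local Group.
Start: velocity of the receding galaxy relative to the Local Group = 0.4160c.
Compose with the supernova ejecta shell (u' = -0.671 in the receding galaxy frame): u_1 = (-0.671 + 0.416) / (1 + (-0.671)·0.416) = -0.2550/0.7209 = -0.3537.
Compose with the clump (u' = 0.695 in the supernova ejecta shell frame): u_2 = (0.695 + (-0.354)) / (1 + 0.695·(-0.354)) = 0.3413/0.7541 = 0.4525.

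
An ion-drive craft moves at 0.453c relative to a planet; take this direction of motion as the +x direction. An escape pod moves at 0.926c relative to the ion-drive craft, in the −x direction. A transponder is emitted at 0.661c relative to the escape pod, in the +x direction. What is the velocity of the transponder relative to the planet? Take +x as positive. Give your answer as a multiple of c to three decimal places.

Apply u = (u' + v)/(1 + u'v/c²) successively, working outward toward the planet.
Start: velocity of the ion-drive craft relative to the planet = 0.4530c.
Compose with the escape pod (u' = -0.926 in the ion-drive craft frame): u_1 = (-0.926 + 0.453) / (1 + (-0.926)·0.453) = -0.4730/0.5805 = -0.8148.
Compose with the transponder (u' = 0.661 in the escape pod frame): u_2 = (0.661 + (-0.815)) / (1 + 0.661·(-0.815)) = -0.1538/0.4614 = -0.3333.

-0.333c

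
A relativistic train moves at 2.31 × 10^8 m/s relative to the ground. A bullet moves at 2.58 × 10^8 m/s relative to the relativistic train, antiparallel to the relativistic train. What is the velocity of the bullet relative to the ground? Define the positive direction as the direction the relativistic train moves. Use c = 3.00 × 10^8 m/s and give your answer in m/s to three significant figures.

In units of c (dividing by 3.00 × 10^8 m/s): v = 0.770, u' = -0.860.
u = (u' + v)/(1 + u'v/c²):
u = (-0.860 + 0.770) / (1 + (-0.860)·0.770) = -0.0900/0.3378 = -0.2664
Converting back: u = -0.2664 × 3.00 × 10^8 m/s.

-7.99 × 10^7 m/s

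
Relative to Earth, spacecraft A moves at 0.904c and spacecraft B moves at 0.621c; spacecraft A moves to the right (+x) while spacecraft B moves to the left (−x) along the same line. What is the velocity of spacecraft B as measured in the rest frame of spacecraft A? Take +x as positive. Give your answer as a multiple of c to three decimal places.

β_A = 0.904, β_B = -0.621.
Transform to A's frame with the inverse velocity-addition law: u' = (u − v)/(1 − uv/c²), taking u = β_B and v = β_A.
u' = (-0.621 − 0.904) / (1 − (0.904)(-0.621)) = -1.5250/1.5614 = -0.9767.

-0.977c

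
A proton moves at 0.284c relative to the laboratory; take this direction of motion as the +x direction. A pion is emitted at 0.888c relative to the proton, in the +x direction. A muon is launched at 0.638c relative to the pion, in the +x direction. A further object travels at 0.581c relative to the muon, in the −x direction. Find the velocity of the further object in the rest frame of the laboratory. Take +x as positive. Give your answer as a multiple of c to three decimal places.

Apply u = (u' + v)/(1 + u'v/c²) successively, working outward toward the laboratory.
Start: velocity of the proton relative to the laboratory = 0.2840c.
Compose with the pion (u' = 0.888 in the proton frame): u_1 = (0.888 + 0.284) / (1 + 0.888·0.284) = 1.1720/1.2522 = 0.9360.
Compose with the muon (u' = 0.638 in the pion frame): u_2 = (0.638 + 0.936) / (1 + 0.638·0.936) = 1.5740/1.5971 = 0.9855.
Compose with the further object (u' = -0.581 in the muon frame): u_3 = (-0.581 + 0.985) / (1 + (-0.581)·0.985) = 0.4045/0.4274 = 0.9463.

+0.946c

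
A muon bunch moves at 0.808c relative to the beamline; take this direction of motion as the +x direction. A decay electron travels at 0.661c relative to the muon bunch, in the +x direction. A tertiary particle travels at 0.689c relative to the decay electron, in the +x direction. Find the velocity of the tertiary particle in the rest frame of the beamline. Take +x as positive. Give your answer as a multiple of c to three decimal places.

Apply u = (u' + v)/(1 + u'v/c²) successively, working outward toward the beamline.
Start: velocity of the muon bunch relative to the beamline = 0.8080c.
Compose with the decay electron (u' = 0.661 in the muon bunch frame): u_1 = (0.661 + 0.808) / (1 + 0.661·0.808) = 1.4690/1.5341 = 0.9576.
Compose with the tertiary particle (u' = 0.689 in the decay electron frame): u_2 = (0.689 + 0.958) / (1 + 0.689·0.958) = 1.6466/1.6598 = 0.9921.

0.992c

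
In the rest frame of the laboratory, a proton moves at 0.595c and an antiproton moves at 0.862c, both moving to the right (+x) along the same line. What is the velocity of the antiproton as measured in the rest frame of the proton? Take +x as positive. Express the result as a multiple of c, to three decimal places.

β_A = 0.595, β_B = 0.862.
Transform to A's frame with the inverse velocity-addition law: u' = (u − v)/(1 − uv/c²), taking u = β_B and v = β_A.
u' = (0.862 − 0.595) / (1 − (0.595)(0.862)) = 0.2670/0.4871 = 0.5481.

+0.548c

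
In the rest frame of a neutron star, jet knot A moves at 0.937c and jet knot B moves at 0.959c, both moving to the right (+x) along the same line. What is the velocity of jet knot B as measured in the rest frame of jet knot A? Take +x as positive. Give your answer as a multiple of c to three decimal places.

+0.217c

β_A = 0.937, β_B = 0.959.
Transform to A's frame with the inverse velocity-addition law: u' = (u − v)/(1 − uv/c²), taking u = β_B and v = β_A.
u' = (0.959 − 0.937) / (1 − (0.937)(0.959)) = 0.0220/0.1014 = 0.2169.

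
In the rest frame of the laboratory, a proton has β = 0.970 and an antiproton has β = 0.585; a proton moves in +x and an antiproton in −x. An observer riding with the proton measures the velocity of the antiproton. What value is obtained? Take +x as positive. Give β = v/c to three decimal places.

β = -0.992

β_A = 0.970, β_B = -0.585.
Transform to A's frame with the inverse velocity-addition law: u' = (u − v)/(1 − uv/c²), taking u = β_B and v = β_A.
u' = (-0.585 − 0.970) / (1 − (0.970)(-0.585)) = -1.5550/1.5675 = -0.9921.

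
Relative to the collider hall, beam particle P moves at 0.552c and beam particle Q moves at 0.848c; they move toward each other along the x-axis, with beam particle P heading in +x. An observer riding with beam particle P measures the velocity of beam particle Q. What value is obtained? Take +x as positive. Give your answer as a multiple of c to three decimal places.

β_A = 0.552, β_B = -0.848.
Transform to A's frame with the inverse velocity-addition law: u' = (u − v)/(1 − uv/c²), taking u = β_B and v = β_A.
u' = (-0.848 − 0.552) / (1 − (0.552)(-0.848)) = -1.4000/1.4681 = -0.9536.

-0.954c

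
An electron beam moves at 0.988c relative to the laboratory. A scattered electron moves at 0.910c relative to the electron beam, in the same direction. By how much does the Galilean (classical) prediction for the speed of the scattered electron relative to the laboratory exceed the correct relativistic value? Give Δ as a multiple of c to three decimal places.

Δ = 0.899c

Galilean: u_cl = 0.910 + 0.988 = 1.8980.
Relativistic: u_rel = (0.910 + 0.988) / (1 + 0.910·0.988) = 1.8980/1.8991 = 0.9994.
Δ = 1.8980 − 0.9994 = 0.8986.
(The classical prediction exceeds c; the relativistic result does not.)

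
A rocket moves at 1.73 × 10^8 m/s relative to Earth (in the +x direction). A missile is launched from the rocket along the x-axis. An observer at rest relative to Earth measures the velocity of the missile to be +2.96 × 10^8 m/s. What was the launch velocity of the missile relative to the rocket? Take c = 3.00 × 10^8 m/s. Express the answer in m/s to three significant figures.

+2.85 × 10^8 m/s

v = 0.577c, u = 0.987c.
Invert the composition law: u' = (u − v)/(1 − uv/c²).
u' = (0.987 − 0.577) / (1 − (0.987)(0.577)) = 0.4100/0.4310 = 0.9512.
u' = 0.9512 × 3.00 × 10^8 m/s.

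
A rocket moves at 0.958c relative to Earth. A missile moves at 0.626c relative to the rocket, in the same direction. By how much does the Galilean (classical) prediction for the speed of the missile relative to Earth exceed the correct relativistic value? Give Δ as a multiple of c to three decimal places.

Δ = 0.594c

Galilean: u_cl = 0.626 + 0.958 = 1.5840.
Relativistic: u_rel = (0.626 + 0.958) / (1 + 0.626·0.958) = 1.5840/1.5997 = 0.9902.
Δ = 1.5840 − 0.9902 = 0.5938.
(The classical prediction exceeds c; the relativistic result does not.)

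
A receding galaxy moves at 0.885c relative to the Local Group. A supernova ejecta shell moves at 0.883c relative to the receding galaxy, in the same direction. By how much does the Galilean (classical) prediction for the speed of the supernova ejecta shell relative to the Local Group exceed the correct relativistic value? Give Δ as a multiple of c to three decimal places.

Galilean: u_cl = 0.883 + 0.885 = 1.7680.
Relativistic: u_rel = (0.883 + 0.885) / (1 + 0.883·0.885) = 1.7680/1.7815 = 0.9924.
Δ = 1.7680 − 0.9924 = 0.7756.
(The classical prediction exceeds c; the relativistic result does not.)

Δ = 0.776c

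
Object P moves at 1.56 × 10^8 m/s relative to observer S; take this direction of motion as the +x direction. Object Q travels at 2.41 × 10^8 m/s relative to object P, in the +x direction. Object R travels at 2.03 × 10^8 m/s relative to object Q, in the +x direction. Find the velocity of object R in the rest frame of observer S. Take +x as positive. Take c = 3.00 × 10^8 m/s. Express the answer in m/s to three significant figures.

Apply u = (u' + v)/(1 + u'v/c²) successively, working outward toward observer S.
(Dividing each given speed by c = 3.00 × 10^8 m/s to work in units of c.)
Start: velocity of object P relative to observer S = 0.5200c.
Compose with object Q (u' = 0.803 in object P frame): u_1 = (0.803 + 0.520) / (1 + 0.803·0.520) = 1.3233/1.4177 = 0.9334.
Compose with object R (u' = 0.677 in object Q frame): u_2 = (0.677 + 0.933) / (1 + 0.677·0.933) = 1.6101/1.6316 = 0.9868.
So u = 0.9868 × 3.00 × 10^8 m/s.

2.96 × 10^8 m/s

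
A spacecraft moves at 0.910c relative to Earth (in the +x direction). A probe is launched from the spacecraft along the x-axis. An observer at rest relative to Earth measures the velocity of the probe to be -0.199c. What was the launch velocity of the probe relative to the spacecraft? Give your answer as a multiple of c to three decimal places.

-0.939c

Invert the composition law: u' = (u − v)/(1 − uv/c²).
u' = (-0.199 − 0.910) / (1 − (-0.199)(0.910)) = -1.1090/1.1811 = -0.9390.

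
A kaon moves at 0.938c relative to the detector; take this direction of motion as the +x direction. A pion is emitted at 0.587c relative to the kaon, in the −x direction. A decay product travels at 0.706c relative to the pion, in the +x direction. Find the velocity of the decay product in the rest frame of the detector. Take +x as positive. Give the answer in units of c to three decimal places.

Apply u = (u' + v)/(1 + u'v/c²) successively, working outward toward the detector.
Start: velocity of the kaon relative to the detector = 0.9380c.
Compose with the pion (u' = -0.587 in the kaon frame): u_1 = (-0.587 + 0.938) / (1 + (-0.587)·0.938) = 0.3510/0.4494 = 0.7811.
Compose with the decay product (u' = 0.706 in the pion frame): u_2 = (0.706 + 0.781) / (1 + 0.706·0.781) = 1.4871/1.5514 = 0.9585.

+0.959c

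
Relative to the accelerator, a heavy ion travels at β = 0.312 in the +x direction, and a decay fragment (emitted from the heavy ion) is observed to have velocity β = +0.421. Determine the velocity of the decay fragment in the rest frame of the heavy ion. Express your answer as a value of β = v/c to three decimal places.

β = +0.125

Invert the composition law: u' = (u − v)/(1 − uv/c²).
u' = (0.421 − 0.312) / (1 − (0.421)(0.312)) = 0.1090/0.8686 = 0.1255.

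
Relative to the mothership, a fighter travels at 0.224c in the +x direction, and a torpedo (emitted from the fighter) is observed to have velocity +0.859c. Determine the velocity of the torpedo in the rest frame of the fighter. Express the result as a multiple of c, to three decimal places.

+0.786c

Invert the composition law: u' = (u − v)/(1 − uv/c²).
u' = (0.859 − 0.224) / (1 − (0.859)(0.224)) = 0.6350/0.8076 = 0.7863.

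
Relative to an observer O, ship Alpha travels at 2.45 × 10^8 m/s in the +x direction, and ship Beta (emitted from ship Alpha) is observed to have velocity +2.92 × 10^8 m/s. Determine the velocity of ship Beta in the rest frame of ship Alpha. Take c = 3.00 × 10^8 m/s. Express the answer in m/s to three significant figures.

+2.29 × 10^8 m/s

v = 0.817c, u = 0.973c.
Invert the composition law: u' = (u − v)/(1 − uv/c²).
u' = (0.973 − 0.817) / (1 − (0.973)(0.817)) = 0.1567/0.2051 = 0.7638.
u' = 0.7638 × 3.00 × 10^8 m/s.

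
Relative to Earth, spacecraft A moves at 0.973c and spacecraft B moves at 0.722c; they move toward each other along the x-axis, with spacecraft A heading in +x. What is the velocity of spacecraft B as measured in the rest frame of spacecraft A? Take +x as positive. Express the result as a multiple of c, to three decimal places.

β_A = 0.973, β_B = -0.722.
Transform to A's frame with the inverse velocity-addition law: u' = (u − v)/(1 − uv/c²), taking u = β_B and v = β_A.
u' = (-0.722 − 0.973) / (1 − (0.973)(-0.722)) = -1.6950/1.7025 = -0.9956.

-0.996c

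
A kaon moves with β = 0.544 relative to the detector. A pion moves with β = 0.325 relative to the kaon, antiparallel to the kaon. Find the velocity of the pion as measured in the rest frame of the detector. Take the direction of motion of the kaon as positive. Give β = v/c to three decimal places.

With v = 0.544 and u' = -0.325 (in units of c),
u = (u' + v)/(1 + u'v/c²):
u = (-0.325 + 0.544) / (1 + (-0.325)·0.544) = 0.2190/0.8232 = 0.2660
(Galilean addition would give +0.219c.)

β = +0.266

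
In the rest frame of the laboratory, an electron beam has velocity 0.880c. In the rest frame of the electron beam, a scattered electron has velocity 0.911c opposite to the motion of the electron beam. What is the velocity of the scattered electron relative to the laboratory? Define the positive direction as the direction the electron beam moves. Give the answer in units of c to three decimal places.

With v = 0.880 and u' = -0.911 (in units of c),
u = (u' + v)/(1 + u'v/c²):
u = (-0.911 + 0.880) / (1 + (-0.911)·0.880) = -0.0310/0.1983 = -0.1563
(Galilean addition would give -0.031c.)

-0.156c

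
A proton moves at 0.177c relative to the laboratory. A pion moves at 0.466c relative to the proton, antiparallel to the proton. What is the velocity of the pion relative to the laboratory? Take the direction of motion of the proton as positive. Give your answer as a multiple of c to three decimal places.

With v = 0.177 and u' = -0.466 (in units of c),
u = (u' + v)/(1 + u'v/c²):
u = (-0.466 + 0.177) / (1 + (-0.466)·0.177) = -0.2890/0.9175 = -0.3150

-0.315c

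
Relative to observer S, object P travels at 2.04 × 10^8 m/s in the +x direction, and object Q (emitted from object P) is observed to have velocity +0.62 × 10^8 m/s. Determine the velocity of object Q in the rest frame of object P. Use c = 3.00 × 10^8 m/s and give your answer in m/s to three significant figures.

v = 0.680c, u = 0.207c.
Invert the composition law: u' = (u − v)/(1 − uv/c²).
u' = (0.207 − 0.680) / (1 − (0.207)(0.680)) = -0.4733/0.8595 = -0.5507.
u' = -0.5507 × 3.00 × 10^8 m/s.

-1.65 × 10^8 m/s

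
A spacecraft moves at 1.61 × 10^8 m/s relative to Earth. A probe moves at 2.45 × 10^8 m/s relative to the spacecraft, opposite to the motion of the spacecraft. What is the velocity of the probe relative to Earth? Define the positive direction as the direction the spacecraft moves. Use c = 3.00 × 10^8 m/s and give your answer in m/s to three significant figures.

In units of c (dividing by 3.00 × 10^8 m/s): v = 0.537, u' = -0.817.
u = (u' + v)/(1 + u'v/c²):
u = (-0.817 + 0.537) / (1 + (-0.817)·0.537) = -0.2800/0.5617 = -0.4985
(Galilean addition would give -0.280c.)
Converting back: u = -0.4985 × 3.00 × 10^8 m/s.

-1.50 × 10^8 m/s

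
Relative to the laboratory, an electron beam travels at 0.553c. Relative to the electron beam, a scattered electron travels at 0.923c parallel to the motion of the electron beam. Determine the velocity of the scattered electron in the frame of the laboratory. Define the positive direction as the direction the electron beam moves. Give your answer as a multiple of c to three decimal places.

With v = 0.553 and u' = 0.923 (in units of c),
u = (u' + v)/(1 + u'v/c²):
u = (0.923 + 0.553) / (1 + 0.923·0.553) = 1.4760/1.5104 = 0.9772

0.977c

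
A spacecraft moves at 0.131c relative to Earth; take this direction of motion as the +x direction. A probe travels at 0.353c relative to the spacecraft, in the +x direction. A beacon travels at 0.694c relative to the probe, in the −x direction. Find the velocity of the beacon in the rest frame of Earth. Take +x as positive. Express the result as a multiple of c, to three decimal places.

-0.341c

Apply u = (u' + v)/(1 + u'v/c²) successively, working outward toward Earth.
Start: velocity of the spacecraft relative to Earth = 0.1310c.
Compose with the probe (u' = 0.353 in the spacecraft frame): u_1 = (0.353 + 0.131) / (1 + 0.353·0.131) = 0.4840/1.0462 = 0.4626.
Compose with the beacon (u' = -0.694 in the probe frame): u_2 = (-0.694 + 0.463) / (1 + (-0.694)·0.463) = -0.2314/0.6790 = -0.3408.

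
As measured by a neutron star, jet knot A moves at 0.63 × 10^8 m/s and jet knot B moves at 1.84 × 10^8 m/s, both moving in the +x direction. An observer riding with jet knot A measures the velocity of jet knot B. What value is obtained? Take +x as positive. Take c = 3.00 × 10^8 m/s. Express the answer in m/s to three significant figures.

+1.39 × 10^8 m/s

β_A = 0.210, β_B = 0.613 (dividing each by c = 3.00 × 10^8 m/s).
Transform to A's frame with the inverse velocity-addition law: u' = (u − v)/(1 − uv/c²), taking u = β_B and v = β_A.
u' = (0.613 − 0.210) / (1 − (0.210)(0.613)) = 0.4033/0.8712 = 0.4630.
u' = 0.4630 × 3.00 × 10^8 m/s.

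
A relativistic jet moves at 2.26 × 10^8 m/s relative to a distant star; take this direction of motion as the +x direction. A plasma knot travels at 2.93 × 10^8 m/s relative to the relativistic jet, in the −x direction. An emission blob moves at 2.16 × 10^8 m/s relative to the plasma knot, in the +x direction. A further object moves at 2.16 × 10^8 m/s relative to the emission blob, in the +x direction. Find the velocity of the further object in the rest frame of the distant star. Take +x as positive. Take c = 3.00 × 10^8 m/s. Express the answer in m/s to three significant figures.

Apply u = (u' + v)/(1 + u'v/c²) successively, working outward toward the distant star.
(Dividing each given speed by c = 3.00 × 10^8 m/s to work in units of c.)
Start: velocity of the relativistic jet relative to the distant star = 0.7533c.
Compose with the plasma knot (u' = -0.977 in the relativistic jet frame): u_1 = (-0.977 + 0.753) / (1 + (-0.977)·0.753) = -0.2233/0.2642 = -0.8452.
Compose with the emission blob (u' = 0.720 in the plasma knot frame): u_2 = (0.720 + (-0.845)) / (1 + 0.720·(-0.845)) = -0.1252/0.3915 = -0.3198.
Compose with the further object (u' = 0.720 in the emission blob frame): u_3 = (0.720 + (-0.320)) / (1 + 0.720·(-0.320)) = 0.4002/0.7698 = 0.5199.
So u = 0.5199 × 3.00 × 10^8 m/s.

+1.56 × 10^8 m/s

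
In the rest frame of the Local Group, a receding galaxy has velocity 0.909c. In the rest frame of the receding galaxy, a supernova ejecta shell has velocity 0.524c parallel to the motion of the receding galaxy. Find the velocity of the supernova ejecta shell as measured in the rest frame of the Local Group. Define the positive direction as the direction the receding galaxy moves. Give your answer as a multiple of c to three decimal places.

0.971c

With v = 0.909 and u' = 0.524 (in units of c),
u = (u' + v)/(1 + u'v/c²):
u = (0.524 + 0.909) / (1 + 0.524·0.909) = 1.4330/1.4763 = 0.9707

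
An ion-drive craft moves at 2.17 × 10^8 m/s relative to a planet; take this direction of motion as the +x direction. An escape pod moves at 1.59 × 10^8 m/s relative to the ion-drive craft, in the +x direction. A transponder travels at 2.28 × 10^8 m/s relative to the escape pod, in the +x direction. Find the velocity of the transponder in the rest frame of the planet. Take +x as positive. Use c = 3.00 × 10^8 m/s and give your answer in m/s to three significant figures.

Apply u = (u' + v)/(1 + u'v/c²) successively, working outward toward the planet.
(Dividing each given speed by c = 3.00 × 10^8 m/s to work in units of c.)
Start: velocity of the ion-drive craft relative to the planet = 0.7233c.
Compose with the escape pod (u' = 0.530 in the ion-drive craft frame): u_1 = (0.530 + 0.723) / (1 + 0.530·0.723) = 1.2533/1.3834 = 0.9060.
Compose with the transponder (u' = 0.760 in the escape pod frame): u_2 = (0.760 + 0.906) / (1 + 0.760·0.906) = 1.6660/1.6886 = 0.9866.
So u = 0.9866 × 3.00 × 10^8 m/s.

2.96 × 10^8 m/s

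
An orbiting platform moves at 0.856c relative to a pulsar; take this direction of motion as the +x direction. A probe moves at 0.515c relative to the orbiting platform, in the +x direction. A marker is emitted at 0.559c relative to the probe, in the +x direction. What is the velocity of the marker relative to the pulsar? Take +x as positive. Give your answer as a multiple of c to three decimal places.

0.986c

Apply u = (u' + v)/(1 + u'v/c²) successively, working outward toward the pulsar.
Start: velocity of the orbiting platform relative to the pulsar = 0.8560c.
Compose with the probe (u' = 0.515 in the orbiting platform frame): u_1 = (0.515 + 0.856) / (1 + 0.515·0.856) = 1.3710/1.4408 = 0.9515.
Compose with the marker (u' = 0.559 in the probe frame): u_2 = (0.559 + 0.952) / (1 + 0.559·0.952) = 1.5105/1.5319 = 0.9860.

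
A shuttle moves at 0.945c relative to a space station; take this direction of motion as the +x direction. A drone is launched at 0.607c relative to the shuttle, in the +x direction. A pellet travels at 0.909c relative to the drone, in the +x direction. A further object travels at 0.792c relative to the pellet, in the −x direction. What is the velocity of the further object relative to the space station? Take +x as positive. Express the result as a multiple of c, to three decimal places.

Apply u = (u' + v)/(1 + u'v/c²) successively, working outward toward the space station.
Start: velocity of the shuttle relative to the space station = 0.9450c.
Compose with the drone (u' = 0.607 in the shuttle frame): u_1 = (0.607 + 0.945) / (1 + 0.607·0.945) = 1.5520/1.5736 = 0.9863.
Compose with the pellet (u' = 0.909 in the drone frame): u_2 = (0.909 + 0.986) / (1 + 0.909·0.986) = 1.8953/1.8965 = 0.9993.
Compose with the further object (u' = -0.792 in the pellet frame): u_3 = (-0.792 + 0.999) / (1 + (-0.792)·0.999) = 0.2073/0.2085 = 0.9943.

+0.994c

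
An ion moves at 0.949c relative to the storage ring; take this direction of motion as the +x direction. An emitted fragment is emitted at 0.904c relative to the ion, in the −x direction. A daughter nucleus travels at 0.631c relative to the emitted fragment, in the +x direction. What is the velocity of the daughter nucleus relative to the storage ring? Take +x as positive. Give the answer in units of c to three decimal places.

Apply u = (u' + v)/(1 + u'v/c²) successively, working outward toward the storage ring.
Start: velocity of the ion relative to the storage ring = 0.9490c.
Compose with the emitted fragment (u' = -0.904 in the ion frame): u_1 = (-0.904 + 0.949) / (1 + (-0.904)·0.949) = 0.0450/0.1421 = 0.3167.
Compose with the daughter nucleus (u' = 0.631 in the emitted fragment frame): u_2 = (0.631 + 0.317) / (1 + 0.631·0.317) = 0.9477/1.1998 = 0.7898.

+0.790c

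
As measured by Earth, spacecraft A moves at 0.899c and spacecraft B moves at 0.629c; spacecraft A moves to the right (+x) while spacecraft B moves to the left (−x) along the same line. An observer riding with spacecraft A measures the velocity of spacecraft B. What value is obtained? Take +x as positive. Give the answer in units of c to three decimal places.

β_A = 0.899, β_B = -0.629.
Transform to A's frame with the inverse velocity-addition law: u' = (u − v)/(1 − uv/c²), taking u = β_B and v = β_A.
u' = (-0.629 − 0.899) / (1 − (0.899)(-0.629)) = -1.5280/1.5655 = -0.9761.

-0.976c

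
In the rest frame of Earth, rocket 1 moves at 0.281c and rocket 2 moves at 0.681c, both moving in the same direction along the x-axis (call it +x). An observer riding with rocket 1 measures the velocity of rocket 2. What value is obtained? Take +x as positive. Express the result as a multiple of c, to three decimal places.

β_A = 0.281, β_B = 0.681.
Transform to A's frame with the inverse velocity-addition law: u' = (u − v)/(1 − uv/c²), taking u = β_B and v = β_A.
u' = (0.681 − 0.281) / (1 − (0.281)(0.681)) = 0.4000/0.8086 = 0.4947.

+0.495c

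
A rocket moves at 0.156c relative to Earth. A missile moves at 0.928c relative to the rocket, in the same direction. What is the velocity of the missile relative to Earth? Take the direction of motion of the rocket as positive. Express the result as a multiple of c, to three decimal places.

With v = 0.156 and u' = 0.928 (in units of c),
u = (u' + v)/(1 + u'v/c²):
u = (0.928 + 0.156) / (1 + 0.928·0.156) = 1.0840/1.1448 = 0.9469
(Galilean addition would give +1.084c, exceeding c.)

0.947c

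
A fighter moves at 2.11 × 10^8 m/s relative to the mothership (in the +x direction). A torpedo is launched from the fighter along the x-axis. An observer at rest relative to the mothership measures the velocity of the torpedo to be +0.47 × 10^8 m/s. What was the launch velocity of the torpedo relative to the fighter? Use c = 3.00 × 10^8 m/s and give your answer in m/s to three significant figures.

-1.84 × 10^8 m/s

v = 0.703c, u = 0.157c.
Invert the composition law: u' = (u − v)/(1 − uv/c²).
u' = (0.157 − 0.703) / (1 − (0.157)(0.703)) = -0.5467/0.8898 = -0.6144.
u' = -0.6144 × 3.00 × 10^8 m/s.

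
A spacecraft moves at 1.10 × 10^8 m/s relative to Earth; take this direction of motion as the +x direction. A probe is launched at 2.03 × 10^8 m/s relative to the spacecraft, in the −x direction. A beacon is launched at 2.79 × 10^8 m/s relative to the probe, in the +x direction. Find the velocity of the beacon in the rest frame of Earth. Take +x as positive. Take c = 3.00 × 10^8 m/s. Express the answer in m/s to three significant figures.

Apply u = (u' + v)/(1 + u'v/c²) successively, working outward toward Earth.
(Dividing each given speed by c = 3.00 × 10^8 m/s to work in units of c.)
Start: velocity of the spacecraft relative to Earth = 0.3667c.
Compose with the probe (u' = -0.677 in the spacecraft frame): u_1 = (-0.677 + 0.367) / (1 + (-0.677)·0.367) = -0.3100/0.7519 = -0.4123.
Compose with the beacon (u' = 0.930 in the probe frame): u_2 = (0.930 + (-0.412)) / (1 + 0.930·(-0.412)) = 0.5177/0.6166 = 0.8397.
So u = 0.8397 × 3.00 × 10^8 m/s.

+2.52 × 10^8 m/s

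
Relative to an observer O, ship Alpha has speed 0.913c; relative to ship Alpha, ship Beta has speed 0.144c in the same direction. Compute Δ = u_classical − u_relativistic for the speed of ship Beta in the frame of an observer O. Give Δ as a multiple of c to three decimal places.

Galilean: u_cl = 0.144 + 0.913 = 1.0570.
Relativistic: u_rel = (0.144 + 0.913) / (1 + 0.144·0.913) = 1.0570/1.1315 = 0.9342.
Δ = 1.0570 − 0.9342 = 0.1228.
(The classical prediction exceeds c; the relativistic result does not.)

Δ = 0.123c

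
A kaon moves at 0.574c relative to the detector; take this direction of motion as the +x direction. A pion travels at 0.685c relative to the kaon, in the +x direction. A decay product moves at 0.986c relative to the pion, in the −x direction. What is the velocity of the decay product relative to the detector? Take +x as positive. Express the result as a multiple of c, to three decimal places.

Apply u = (u' + v)/(1 + u'v/c²) successively, working outward toward the detector.
Start: velocity of the kaon relative to the detector = 0.5740c.
Compose with the pion (u' = 0.685 in the kaon frame): u_1 = (0.685 + 0.574) / (1 + 0.685·0.574) = 1.2590/1.3932 = 0.9037.
Compose with the decay product (u' = -0.986 in the pion frame): u_2 = (-0.986 + 0.904) / (1 + (-0.986)·0.904) = -0.0823/0.1090 = -0.7554.

-0.755c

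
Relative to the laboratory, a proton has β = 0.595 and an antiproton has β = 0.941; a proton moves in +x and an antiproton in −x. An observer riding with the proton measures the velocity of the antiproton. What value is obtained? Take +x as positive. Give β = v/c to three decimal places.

β_A = 0.595, β_B = -0.941.
Transform to A's frame with the inverse velocity-addition law: u' = (u − v)/(1 − uv/c²), taking u = β_B and v = β_A.
u' = (-0.941 − 0.595) / (1 − (0.595)(-0.941)) = -1.5360/1.5599 = -0.9847.

β = -0.985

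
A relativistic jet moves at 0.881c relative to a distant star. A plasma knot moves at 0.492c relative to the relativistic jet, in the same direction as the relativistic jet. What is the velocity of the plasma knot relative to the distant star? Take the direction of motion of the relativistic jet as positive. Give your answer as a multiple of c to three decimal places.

With v = 0.881 and u' = 0.492 (in units of c),
u = (u' + v)/(1 + u'v/c²):
u = (0.492 + 0.881) / (1 + 0.492·0.881) = 1.3730/1.4335 = 0.9578

0.958c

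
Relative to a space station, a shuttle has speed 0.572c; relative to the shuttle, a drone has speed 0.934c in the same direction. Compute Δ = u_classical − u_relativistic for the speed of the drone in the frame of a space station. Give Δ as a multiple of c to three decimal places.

Galilean: u_cl = 0.934 + 0.572 = 1.5060.
Relativistic: u_rel = (0.934 + 0.572) / (1 + 0.934·0.572) = 1.5060/1.5342 = 0.9816.
Δ = 1.5060 − 0.9816 = 0.5244.
(The classical prediction exceeds c; the relativistic result does not.)

Δ = 0.524c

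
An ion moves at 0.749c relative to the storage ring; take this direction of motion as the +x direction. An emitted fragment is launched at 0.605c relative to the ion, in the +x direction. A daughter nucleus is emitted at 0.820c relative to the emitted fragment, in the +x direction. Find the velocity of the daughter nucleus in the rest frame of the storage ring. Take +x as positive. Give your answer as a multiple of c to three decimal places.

0.993c

Apply u = (u' + v)/(1 + u'v/c²) successively, working outward toward the storage ring.
Start: velocity of the ion relative to the storage ring = 0.7490c.
Compose with the emitted fragment (u' = 0.605 in the ion frame): u_1 = (0.605 + 0.749) / (1 + 0.605·0.749) = 1.3540/1.4531 = 0.9318.
Compose with the daughter nucleus (u' = 0.820 in the emitted fragment frame): u_2 = (0.820 + 0.932) / (1 + 0.820·0.932) = 1.7518/1.7641 = 0.9930.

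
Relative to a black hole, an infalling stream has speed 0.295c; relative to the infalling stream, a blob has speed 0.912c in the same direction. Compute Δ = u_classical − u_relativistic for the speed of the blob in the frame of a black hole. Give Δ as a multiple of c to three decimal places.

Δ = 0.256c

Galilean: u_cl = 0.912 + 0.295 = 1.2070.
Relativistic: u_rel = (0.912 + 0.295) / (1 + 0.912·0.295) = 1.2070/1.2690 = 0.9511.
Δ = 1.2070 − 0.9511 = 0.2559.
(The classical prediction exceeds c; the relativistic result does not.)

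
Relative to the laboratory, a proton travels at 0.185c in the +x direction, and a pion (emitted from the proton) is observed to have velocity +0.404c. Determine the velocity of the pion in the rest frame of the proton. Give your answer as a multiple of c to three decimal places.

Invert the composition law: u' = (u − v)/(1 − uv/c²).
u' = (0.404 − 0.185) / (1 − (0.404)(0.185)) = 0.2190/0.9253 = 0.2367.

+0.237c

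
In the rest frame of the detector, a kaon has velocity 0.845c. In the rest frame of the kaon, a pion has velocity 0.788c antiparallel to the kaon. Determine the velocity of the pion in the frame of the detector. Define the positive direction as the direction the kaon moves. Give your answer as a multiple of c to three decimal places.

With v = 0.845 and u' = -0.788 (in units of c),
u = (u' + v)/(1 + u'v/c²):
u = (-0.788 + 0.845) / (1 + (-0.788)·0.845) = 0.0570/0.3341 = 0.1706
(Galilean addition would give +0.057c.)

+0.171c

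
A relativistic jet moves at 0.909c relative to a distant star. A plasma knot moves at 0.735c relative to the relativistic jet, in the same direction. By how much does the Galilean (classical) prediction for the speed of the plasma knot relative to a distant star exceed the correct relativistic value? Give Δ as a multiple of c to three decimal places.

Δ = 0.658c

Galilean: u_cl = 0.735 + 0.909 = 1.6440.
Relativistic: u_rel = (0.735 + 0.909) / (1 + 0.735·0.909) = 1.6440/1.6681 = 0.9855.
Δ = 1.6440 − 0.9855 = 0.6585.
(The classical prediction exceeds c; the relativistic result does not.)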